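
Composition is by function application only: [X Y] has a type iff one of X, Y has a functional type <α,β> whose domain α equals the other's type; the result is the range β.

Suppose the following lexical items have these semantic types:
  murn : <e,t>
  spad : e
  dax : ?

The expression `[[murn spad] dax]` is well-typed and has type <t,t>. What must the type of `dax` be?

<t,<t,t>>

At [[murn spad] dax] (required: <t,t>): [murn spad] is t, which is not a function with range <t,t>; hence dax is the functor — type <t,<t,t>>.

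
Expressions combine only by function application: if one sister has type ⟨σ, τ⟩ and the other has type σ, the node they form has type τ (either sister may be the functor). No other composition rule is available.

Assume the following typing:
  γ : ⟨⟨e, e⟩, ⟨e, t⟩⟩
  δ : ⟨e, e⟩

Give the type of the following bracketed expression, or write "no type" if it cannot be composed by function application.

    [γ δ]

[γ δ]: ⟨⟨e, e⟩, ⟨e, t⟩⟩ applied to ⟨e, e⟩ yields ⟨e, t⟩.

⟨e, t⟩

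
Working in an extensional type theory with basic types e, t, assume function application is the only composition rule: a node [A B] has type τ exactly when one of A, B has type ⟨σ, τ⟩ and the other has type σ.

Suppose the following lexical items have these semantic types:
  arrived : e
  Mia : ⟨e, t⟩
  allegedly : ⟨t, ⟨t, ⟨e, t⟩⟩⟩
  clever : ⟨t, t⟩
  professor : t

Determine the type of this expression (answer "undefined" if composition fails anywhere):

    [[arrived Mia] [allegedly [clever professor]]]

At [arrived Mia], Mia : ⟨e, t⟩ takes arrived : e, giving t.
At [clever professor], clever : ⟨t, t⟩ takes professor : t, giving t.
At [allegedly [clever professor]], allegedly : ⟨t, ⟨t, ⟨e, t⟩⟩⟩ takes [clever professor] : t, giving ⟨t, ⟨e, t⟩⟩.
At [[arrived Mia] [allegedly [clever professor]]], [allegedly [clever professor]] : ⟨t, ⟨e, t⟩⟩ takes [arrived Mia] : t, giving ⟨e, t⟩.

⟨e, t⟩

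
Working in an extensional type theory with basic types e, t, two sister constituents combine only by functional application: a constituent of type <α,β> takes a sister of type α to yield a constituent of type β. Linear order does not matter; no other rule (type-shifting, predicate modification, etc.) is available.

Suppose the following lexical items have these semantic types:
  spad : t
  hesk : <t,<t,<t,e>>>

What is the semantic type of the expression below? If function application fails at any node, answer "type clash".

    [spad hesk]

At [spad hesk], hesk : <t,<t,<t,e>>> takes spad : t, giving <t,<t,e>>.

<t,<t,e>>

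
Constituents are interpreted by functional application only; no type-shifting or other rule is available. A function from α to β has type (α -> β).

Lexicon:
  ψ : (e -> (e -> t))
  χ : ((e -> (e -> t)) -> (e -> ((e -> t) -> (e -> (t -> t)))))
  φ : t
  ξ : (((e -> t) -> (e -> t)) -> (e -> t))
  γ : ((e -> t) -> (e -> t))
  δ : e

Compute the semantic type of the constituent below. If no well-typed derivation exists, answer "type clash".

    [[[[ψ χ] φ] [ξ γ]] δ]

type clash

[ψ χ]: χ is ((e -> (e -> t)) -> (e -> ((e -> t) -> (e -> (t -> t))))), ψ is (e -> (e -> t)); result (e -> ((e -> t) -> (e -> (t -> t)))).
[[ψ χ] φ]: (e -> ((e -> t) -> (e -> (t -> t)))) with t — neither is a function whose domain matches the other; composition fails here.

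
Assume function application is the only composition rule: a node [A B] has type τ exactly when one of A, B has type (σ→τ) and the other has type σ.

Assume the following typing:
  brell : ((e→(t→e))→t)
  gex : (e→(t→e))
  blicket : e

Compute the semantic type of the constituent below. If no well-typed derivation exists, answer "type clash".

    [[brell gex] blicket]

[brell gex]: functor brell : ((e→(t→e))→t), argument gex : (e→(t→e)); result t.
[[brell gex] blicket]: t and e cannot combine by function application — type clash.

type clash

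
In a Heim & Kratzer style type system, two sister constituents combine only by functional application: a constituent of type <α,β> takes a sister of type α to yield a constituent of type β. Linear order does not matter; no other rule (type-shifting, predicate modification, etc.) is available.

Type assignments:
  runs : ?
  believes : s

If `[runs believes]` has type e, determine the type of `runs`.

[runs believes] must have type e. The sister believes has type s; that is not a function onto e, so runs must be the functor, of type <s,e>.

<s,e>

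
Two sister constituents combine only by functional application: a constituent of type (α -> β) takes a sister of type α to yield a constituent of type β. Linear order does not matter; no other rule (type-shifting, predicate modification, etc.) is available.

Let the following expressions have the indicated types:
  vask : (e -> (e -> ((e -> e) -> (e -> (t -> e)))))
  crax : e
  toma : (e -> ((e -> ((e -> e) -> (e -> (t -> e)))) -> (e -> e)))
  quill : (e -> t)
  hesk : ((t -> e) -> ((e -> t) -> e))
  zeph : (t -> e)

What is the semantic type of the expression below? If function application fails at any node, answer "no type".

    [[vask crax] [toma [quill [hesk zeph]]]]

[vask crax]: functor vask : (e -> (e -> ((e -> e) -> (e -> (t -> e))))), argument crax : e; result (e -> ((e -> e) -> (e -> (t -> e)))).
[hesk zeph]: functor hesk : ((t -> e) -> ((e -> t) -> e)), argument zeph : (t -> e); result ((e -> t) -> e).
[quill [hesk zeph]]: functor [hesk zeph] : ((e -> t) -> e), argument quill : (e -> t); result e.
[toma [quill [hesk zeph]]]: functor toma : (e -> ((e -> ((e -> e) -> (e -> (t -> e)))) -> (e -> e))), argument [quill [hesk zeph]] : e; result ((e -> ((e -> e) -> (e -> (t -> e)))) -> (e -> e)).
[[vask crax] [toma [quill [hesk zeph]]]]: functor [toma [quill [hesk zeph]]] : ((e -> ((e -> e) -> (e -> (t -> e)))) -> (e -> e)), argument [vask crax] : (e -> ((e -> e) -> (e -> (t -> e)))); result (e -> e).

(e -> e)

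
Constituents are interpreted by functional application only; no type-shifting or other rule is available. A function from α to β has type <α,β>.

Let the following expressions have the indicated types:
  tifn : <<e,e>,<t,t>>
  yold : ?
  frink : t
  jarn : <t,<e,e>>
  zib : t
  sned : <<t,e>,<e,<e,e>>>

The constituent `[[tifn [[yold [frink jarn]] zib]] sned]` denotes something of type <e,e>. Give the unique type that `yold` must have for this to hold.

<<e,e>,<t,<<<e,e>,<t,t>>,<<<t,e>,<e,<e,e>>>,<e,e>>>>>

At [[tifn [[yold [frink jarn]] zib]] sned] (required: <e,e>): sned is <<t,e>,<e,<e,e>>>, which is not a function with range <e,e>; hence [tifn [[yold [frink jarn]] zib]] is the functor — type <<<t,e>,<e,<e,e>>>,<e,e>>.
At [tifn [[yold [frink jarn]] zib]] (required: <<<t,e>,<e,<e,e>>>,<e,e>>): tifn is <<e,e>,<t,t>>, which is not a function with range <<<t,e>,<e,<e,e>>>,<e,e>>; hence [[yold [frink jarn]] zib] is the functor — type <<<e,e>,<t,t>>,<<<t,e>,<e,<e,e>>>,<e,e>>>.
At [[yold [frink jarn]] zib] (required: <<<e,e>,<t,t>>,<<<t,e>,<e,<e,e>>>,<e,e>>>): zib is t, which is not a function with range <<<e,e>,<t,t>>,<<<t,e>,<e,<e,e>>>,<e,e>>>; hence [yold [frink jarn]] is the functor — type <t,<<<e,e>,<t,t>>,<<<t,e>,<e,<e,e>>>,<e,e>>>>.
At [yold [frink jarn]] (required: <t,<<<e,e>,<t,t>>,<<<t,e>,<e,<e,e>>>,<e,e>>>>): [frink jarn] is <e,e>, which is not a function with range <t,<<<e,e>,<t,t>>,<<<t,e>,<e,<e,e>>>,<e,e>>>>; hence yold is the functor — type <<e,e>,<t,<<<e,e>,<t,t>>,<<<t,e>,<e,<e,e>>>,<e,e>>>>>.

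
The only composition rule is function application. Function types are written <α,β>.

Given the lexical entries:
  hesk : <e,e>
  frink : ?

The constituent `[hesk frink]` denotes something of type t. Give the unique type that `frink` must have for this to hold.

[hesk frink] is required to be t. hesk : <e,e> cannot yield t as functor, so frink : <<e,e>,t>.

<<e,e>,t>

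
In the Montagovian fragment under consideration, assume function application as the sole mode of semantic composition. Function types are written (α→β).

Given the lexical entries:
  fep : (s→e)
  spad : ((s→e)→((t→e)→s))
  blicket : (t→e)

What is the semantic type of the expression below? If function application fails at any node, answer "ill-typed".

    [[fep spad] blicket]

[fep spad] — spad of type ((s→e)→((t→e)→s)) combines with fep of type (s→e): type ((t→e)→s).
[[fep spad] blicket] — [fep spad] of type ((t→e)→s) combines with blicket of type (t→e): type s.

s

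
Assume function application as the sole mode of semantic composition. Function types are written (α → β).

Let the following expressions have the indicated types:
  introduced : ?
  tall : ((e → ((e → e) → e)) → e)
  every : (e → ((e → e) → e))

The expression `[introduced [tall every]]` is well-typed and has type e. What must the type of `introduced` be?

[introduced [tall every]] must have type e. The sister [tall every] has type e; that is not a function onto e, so introduced must be the functor, of type (e → e).

(e → e)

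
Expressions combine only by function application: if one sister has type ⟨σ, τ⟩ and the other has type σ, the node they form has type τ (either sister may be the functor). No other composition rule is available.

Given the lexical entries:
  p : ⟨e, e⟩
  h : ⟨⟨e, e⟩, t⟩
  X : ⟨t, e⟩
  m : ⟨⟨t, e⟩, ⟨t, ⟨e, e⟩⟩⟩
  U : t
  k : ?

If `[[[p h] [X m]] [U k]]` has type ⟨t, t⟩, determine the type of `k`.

⟨t, ⟨⟨e, e⟩, ⟨t, t⟩⟩⟩

[[[p h] [X m]] [U k]] is required to be ⟨t, t⟩. [[p h] [X m]] : ⟨e, e⟩ cannot yield ⟨t, t⟩ as functor, so [U k] : ⟨⟨e, e⟩, ⟨t, t⟩⟩.
[U k] is required to be ⟨⟨e, e⟩, ⟨t, t⟩⟩. U : t cannot yield ⟨⟨e, e⟩, ⟨t, t⟩⟩ as functor, so k : ⟨t, ⟨⟨e, e⟩, ⟨t, t⟩⟩⟩.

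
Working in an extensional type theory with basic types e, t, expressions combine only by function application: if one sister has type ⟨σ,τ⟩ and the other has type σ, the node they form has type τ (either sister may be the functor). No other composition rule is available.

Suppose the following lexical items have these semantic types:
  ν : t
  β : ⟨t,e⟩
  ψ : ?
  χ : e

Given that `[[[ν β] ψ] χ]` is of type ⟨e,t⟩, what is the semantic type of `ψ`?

⟨e,⟨e,⟨e,t⟩⟩⟩

[[[ν β] ψ] χ] is required to be ⟨e,t⟩. χ : e cannot yield ⟨e,t⟩ as functor, so [[ν β] ψ] : ⟨e,⟨e,t⟩⟩.
[[ν β] ψ] is required to be ⟨e,⟨e,t⟩⟩. [ν β] : e cannot yield ⟨e,⟨e,t⟩⟩ as functor, so ψ : ⟨e,⟨e,⟨e,t⟩⟩⟩.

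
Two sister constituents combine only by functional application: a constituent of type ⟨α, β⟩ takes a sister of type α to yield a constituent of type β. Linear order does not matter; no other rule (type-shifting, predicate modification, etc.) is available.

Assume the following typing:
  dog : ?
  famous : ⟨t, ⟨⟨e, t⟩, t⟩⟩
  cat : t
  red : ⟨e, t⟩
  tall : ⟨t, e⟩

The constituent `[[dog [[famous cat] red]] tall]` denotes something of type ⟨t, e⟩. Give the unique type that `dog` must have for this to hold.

At [[dog [[famous cat] red]] tall] (required: ⟨t, e⟩): tall is ⟨t, e⟩, which is not a function with range ⟨t, e⟩; hence [dog [[famous cat] red]] is the functor — type ⟨⟨t, e⟩, ⟨t, e⟩⟩.
At [dog [[famous cat] red]] (required: ⟨⟨t, e⟩, ⟨t, e⟩⟩): [[famous cat] red] is t, which is not a function with range ⟨⟨t, e⟩, ⟨t, e⟩⟩; hence dog is the functor — type ⟨t, ⟨⟨t, e⟩, ⟨t, e⟩⟩⟩.

⟨t, ⟨⟨t, e⟩, ⟨t, e⟩⟩⟩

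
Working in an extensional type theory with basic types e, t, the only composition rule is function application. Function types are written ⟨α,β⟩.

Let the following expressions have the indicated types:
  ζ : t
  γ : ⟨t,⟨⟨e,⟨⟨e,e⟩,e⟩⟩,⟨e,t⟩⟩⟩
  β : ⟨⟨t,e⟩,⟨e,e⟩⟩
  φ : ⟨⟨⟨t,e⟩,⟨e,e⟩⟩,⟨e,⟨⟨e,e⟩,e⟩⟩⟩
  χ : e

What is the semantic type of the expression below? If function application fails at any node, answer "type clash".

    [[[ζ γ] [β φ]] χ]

[ζ γ]: functor γ : ⟨t,⟨⟨e,⟨⟨e,e⟩,e⟩⟩,⟨e,t⟩⟩⟩, argument ζ : t; result ⟨⟨e,⟨⟨e,e⟩,e⟩⟩,⟨e,t⟩⟩.
[β φ]: functor φ : ⟨⟨⟨t,e⟩,⟨e,e⟩⟩,⟨e,⟨⟨e,e⟩,e⟩⟩⟩, argument β : ⟨⟨t,e⟩,⟨e,e⟩⟩; result ⟨e,⟨⟨e,e⟩,e⟩⟩.
[[ζ γ] [β φ]]: functor [ζ γ] : ⟨⟨e,⟨⟨e,e⟩,e⟩⟩,⟨e,t⟩⟩, argument [β φ] : ⟨e,⟨⟨e,e⟩,e⟩⟩; result ⟨e,t⟩.
[[[ζ γ] [β φ]] χ]: functor [[ζ γ] [β φ]] : ⟨e,t⟩, argument χ : e; result t.

t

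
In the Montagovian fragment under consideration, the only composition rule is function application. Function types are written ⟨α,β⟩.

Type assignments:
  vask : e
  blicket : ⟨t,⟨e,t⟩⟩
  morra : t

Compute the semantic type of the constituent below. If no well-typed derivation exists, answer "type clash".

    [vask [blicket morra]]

t

[blicket morra]: functor blicket : ⟨t,⟨e,t⟩⟩, argument morra : t; result ⟨e,t⟩.
[vask [blicket morra]]: functor [blicket morra] : ⟨e,t⟩, argument vask : e; result t.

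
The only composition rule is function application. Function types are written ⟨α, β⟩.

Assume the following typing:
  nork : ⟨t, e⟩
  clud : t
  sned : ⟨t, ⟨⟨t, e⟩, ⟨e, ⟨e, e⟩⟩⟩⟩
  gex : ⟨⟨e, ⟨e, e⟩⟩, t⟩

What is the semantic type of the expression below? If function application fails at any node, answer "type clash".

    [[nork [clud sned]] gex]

t

[clud sned] — sned of type ⟨t, ⟨⟨t, e⟩, ⟨e, ⟨e, e⟩⟩⟩⟩ combines with clud of type t: type ⟨⟨t, e⟩, ⟨e, ⟨e, e⟩⟩⟩.
[nork [clud sned]] — [clud sned] of type ⟨⟨t, e⟩, ⟨e, ⟨e, e⟩⟩⟩ combines with nork of type ⟨t, e⟩: type ⟨e, ⟨e, e⟩⟩.
[[nork [clud sned]] gex] — gex of type ⟨⟨e, ⟨e, e⟩⟩, t⟩ combines with [nork [clud sned]] of type ⟨e, ⟨e, e⟩⟩: type t.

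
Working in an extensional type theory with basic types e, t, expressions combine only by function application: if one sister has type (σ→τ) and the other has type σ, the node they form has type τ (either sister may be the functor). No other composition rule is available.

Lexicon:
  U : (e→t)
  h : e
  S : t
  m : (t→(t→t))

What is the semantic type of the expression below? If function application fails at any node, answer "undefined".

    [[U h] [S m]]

t

[U h]: (e→t) applied to e yields t.
[S m]: (t→(t→t)) applied to t yields (t→t).
[[U h] [S m]]: (t→t) applied to t yields t.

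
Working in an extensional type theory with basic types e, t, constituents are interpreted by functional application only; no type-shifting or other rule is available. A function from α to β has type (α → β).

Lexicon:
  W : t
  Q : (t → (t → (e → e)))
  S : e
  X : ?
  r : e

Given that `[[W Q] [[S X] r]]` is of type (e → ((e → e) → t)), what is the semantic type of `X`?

[[W Q] [[S X] r]] must have type (e → ((e → e) → t)). The sister [W Q] has type (t → (e → e)); that is not a function onto (e → ((e → e) → t)), so [[S X] r] must be the functor, of type ((t → (e → e)) → (e → ((e → e) → t))).
[[S X] r] must have type ((t → (e → e)) → (e → ((e → e) → t))). The sister r has type e; that is not a function onto ((t → (e → e)) → (e → ((e → e) → t))), so [S X] must be the functor, of type (e → ((t → (e → e)) → (e → ((e → e) → t)))).
[S X] must have type (e → ((t → (e → e)) → (e → ((e → e) → t)))). The sister S has type e; that is not a function onto (e → ((t → (e → e)) → (e → ((e → e) → t)))), so X must be the functor, of type (e → (e → ((t → (e → e)) → (e → ((e → e) → t))))).

(e → (e → ((t → (e → e)) → (e → ((e → e) → t)))))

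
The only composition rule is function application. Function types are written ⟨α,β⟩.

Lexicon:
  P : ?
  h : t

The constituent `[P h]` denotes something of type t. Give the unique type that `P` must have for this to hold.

At [P h] (required: t): h is t, which is not a function with range t; hence P is the functor — type ⟨t,t⟩.

⟨t,t⟩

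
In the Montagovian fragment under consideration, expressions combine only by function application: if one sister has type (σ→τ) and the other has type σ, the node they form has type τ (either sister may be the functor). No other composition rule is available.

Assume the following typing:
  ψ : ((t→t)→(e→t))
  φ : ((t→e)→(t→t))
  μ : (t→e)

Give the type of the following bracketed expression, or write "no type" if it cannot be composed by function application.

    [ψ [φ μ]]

(e→t)

[φ μ]: ((t→e)→(t→t)) applied to (t→e) yields (t→t).
[ψ [φ μ]]: ((t→t)→(e→t)) applied to (t→t) yields (e→t).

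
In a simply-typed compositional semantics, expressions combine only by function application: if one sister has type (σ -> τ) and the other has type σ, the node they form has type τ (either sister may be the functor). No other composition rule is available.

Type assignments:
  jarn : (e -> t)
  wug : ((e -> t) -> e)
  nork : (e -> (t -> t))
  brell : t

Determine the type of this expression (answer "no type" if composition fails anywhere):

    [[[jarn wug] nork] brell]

t

[jarn wug]: ((e -> t) -> e) applied to (e -> t) yields e.
[[jarn wug] nork]: (e -> (t -> t)) applied to e yields (t -> t).
[[[jarn wug] nork] brell]: (t -> t) applied to t yields t.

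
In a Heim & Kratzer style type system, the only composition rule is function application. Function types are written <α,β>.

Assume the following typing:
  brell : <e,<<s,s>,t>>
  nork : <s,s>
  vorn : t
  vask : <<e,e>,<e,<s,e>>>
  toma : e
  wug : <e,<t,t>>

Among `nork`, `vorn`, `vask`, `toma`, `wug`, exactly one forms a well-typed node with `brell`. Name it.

toma

nork : <s,s> — neither side's domain matches the other.
vorn : t — neither side's domain matches the other.
vask : <<e,e>,<e,<s,e>>> — neither side's domain matches the other.
toma — combines: brell : <e,<<s,s>,t>> takes toma : e as argument, giving <<s,s>,t>.
wug : <e,<t,t>> — neither side's domain matches the other.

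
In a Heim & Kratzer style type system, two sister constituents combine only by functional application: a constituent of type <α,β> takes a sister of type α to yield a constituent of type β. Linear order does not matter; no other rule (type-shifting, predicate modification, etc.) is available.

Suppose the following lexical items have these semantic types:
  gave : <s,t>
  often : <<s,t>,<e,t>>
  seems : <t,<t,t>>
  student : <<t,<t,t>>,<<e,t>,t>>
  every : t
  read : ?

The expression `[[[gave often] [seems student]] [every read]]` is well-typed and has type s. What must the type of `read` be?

For [[[gave often] [seems student]] [every read]] to have type s with [[gave often] [seems student]] of type t, [every read] must be the function: [every read] : <t,s>.
For [every read] to have type <t,s> with every of type t, read must be the function: read : <t,<t,s>>.

<t,<t,s>>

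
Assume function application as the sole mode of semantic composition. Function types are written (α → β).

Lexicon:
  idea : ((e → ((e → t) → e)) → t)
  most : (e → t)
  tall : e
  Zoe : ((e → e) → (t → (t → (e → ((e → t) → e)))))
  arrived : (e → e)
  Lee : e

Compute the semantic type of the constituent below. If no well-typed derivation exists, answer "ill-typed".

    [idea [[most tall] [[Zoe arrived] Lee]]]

[most tall]: functor most : (e → t), argument tall : e; result t.
[Zoe arrived]: functor Zoe : ((e → e) → (t → (t → (e → ((e → t) → e))))), argument arrived : (e → e); result (t → (t → (e → ((e → t) → e)))).
[[Zoe arrived] Lee]: (t → (t → (e → ((e → t) → e)))) with e — neither is a function whose domain matches the other; composition fails here.

ill-typed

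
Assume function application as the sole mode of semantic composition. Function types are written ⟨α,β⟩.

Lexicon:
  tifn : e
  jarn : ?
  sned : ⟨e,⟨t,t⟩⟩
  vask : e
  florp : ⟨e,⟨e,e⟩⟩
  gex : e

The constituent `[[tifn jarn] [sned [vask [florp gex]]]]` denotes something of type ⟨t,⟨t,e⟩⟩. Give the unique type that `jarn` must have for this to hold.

⟨e,⟨⟨t,t⟩,⟨t,⟨t,e⟩⟩⟩⟩

For [[tifn jarn] [sned [vask [florp gex]]]] to have type ⟨t,⟨t,e⟩⟩ with [sned [vask [florp gex]]] of type ⟨t,t⟩, [tifn jarn] must be the function: [tifn jarn] : ⟨⟨t,t⟩,⟨t,⟨t,e⟩⟩⟩.
For [tifn jarn] to have type ⟨⟨t,t⟩,⟨t,⟨t,e⟩⟩⟩ with tifn of type e, jarn must be the function: jarn : ⟨e,⟨⟨t,t⟩,⟨t,⟨t,e⟩⟩⟩⟩.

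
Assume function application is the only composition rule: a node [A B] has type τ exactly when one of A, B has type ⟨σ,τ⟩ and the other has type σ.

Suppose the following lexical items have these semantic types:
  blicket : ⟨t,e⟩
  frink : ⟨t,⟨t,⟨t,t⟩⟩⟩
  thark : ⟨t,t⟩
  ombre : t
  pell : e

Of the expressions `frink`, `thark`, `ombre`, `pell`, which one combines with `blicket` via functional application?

ombre

frink : ⟨t,⟨t,⟨t,t⟩⟩⟩ — does not combine with blicket.
thark : ⟨t,t⟩ — does not combine with blicket.
ombre — combines: blicket : ⟨t,e⟩ takes ombre : t as argument, giving e.
pell : e — does not combine with blicket.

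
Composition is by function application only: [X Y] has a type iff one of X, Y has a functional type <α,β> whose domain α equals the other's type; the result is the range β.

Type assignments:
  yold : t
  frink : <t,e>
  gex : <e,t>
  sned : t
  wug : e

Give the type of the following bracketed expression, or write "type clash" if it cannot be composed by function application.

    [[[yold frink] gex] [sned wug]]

type clash

[yold frink]: frink is <t,e>, yold is t; result e.
[[yold frink] gex]: gex is <e,t>, [yold frink] is e; result t.
At [sned wug]: neither t nor e can take the other as argument; the node is ill-typed.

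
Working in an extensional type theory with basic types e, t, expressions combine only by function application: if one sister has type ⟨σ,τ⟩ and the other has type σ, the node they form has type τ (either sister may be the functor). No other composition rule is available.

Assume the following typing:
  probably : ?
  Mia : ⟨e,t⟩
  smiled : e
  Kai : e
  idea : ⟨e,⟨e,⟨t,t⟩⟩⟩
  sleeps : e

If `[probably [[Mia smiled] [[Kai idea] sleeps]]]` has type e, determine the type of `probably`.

[probably [[Mia smiled] [[Kai idea] sleeps]]] is required to be e. [[Mia smiled] [[Kai idea] sleeps]] : t cannot yield e as functor, so probably : ⟨t,e⟩.

⟨t,e⟩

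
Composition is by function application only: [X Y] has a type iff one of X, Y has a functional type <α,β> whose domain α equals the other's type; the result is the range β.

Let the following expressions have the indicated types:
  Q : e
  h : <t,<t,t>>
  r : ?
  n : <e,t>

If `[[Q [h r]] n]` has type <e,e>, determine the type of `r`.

<<t,<t,t>>,<e,<<e,t>,<e,e>>>>

[[Q [h r]] n] is required to be <e,e>. n : <e,t> cannot yield <e,e> as functor, so [Q [h r]] : <<e,t>,<e,e>>.
[Q [h r]] is required to be <<e,t>,<e,e>>. Q : e cannot yield <<e,t>,<e,e>> as functor, so [h r] : <e,<<e,t>,<e,e>>>.
[h r] is required to be <e,<<e,t>,<e,e>>>. h : <t,<t,t>> cannot yield <e,<<e,t>,<e,e>>> as functor, so r : <<t,<t,t>>,<e,<<e,t>,<e,e>>>>.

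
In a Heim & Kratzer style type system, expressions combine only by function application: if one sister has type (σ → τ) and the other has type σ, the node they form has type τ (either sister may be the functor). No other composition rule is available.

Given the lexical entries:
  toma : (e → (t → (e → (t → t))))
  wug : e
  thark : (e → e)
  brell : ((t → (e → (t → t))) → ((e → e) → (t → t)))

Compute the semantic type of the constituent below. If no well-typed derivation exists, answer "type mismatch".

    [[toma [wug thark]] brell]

[wug thark]: thark is (e → e), wug is e; result e.
[toma [wug thark]]: toma is (e → (t → (e → (t → t)))), [wug thark] is e; result (t → (e → (t → t))).
[[toma [wug thark]] brell]: brell is ((t → (e → (t → t))) → ((e → e) → (t → t))), [toma [wug thark]] is (t → (e → (t → t))); result ((e → e) → (t → t)).

((e → e) → (t → t))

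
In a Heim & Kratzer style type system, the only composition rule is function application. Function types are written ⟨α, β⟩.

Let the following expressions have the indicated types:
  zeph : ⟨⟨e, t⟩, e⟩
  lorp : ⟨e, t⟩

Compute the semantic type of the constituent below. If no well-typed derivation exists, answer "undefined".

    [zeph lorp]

e

[zeph lorp]: ⟨⟨e, t⟩, e⟩ applied to ⟨e, t⟩ yields e.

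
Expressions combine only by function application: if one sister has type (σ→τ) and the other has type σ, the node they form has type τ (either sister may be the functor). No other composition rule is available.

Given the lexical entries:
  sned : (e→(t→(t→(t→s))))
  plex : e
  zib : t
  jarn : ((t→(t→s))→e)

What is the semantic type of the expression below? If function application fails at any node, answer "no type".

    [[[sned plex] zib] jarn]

e

[sned plex]: (e→(t→(t→(t→s)))) applied to e yields (t→(t→(t→s))).
[[sned plex] zib]: (t→(t→(t→s))) applied to t yields (t→(t→s)).
[[[sned plex] zib] jarn]: ((t→(t→s))→e) applied to (t→(t→s)) yields e.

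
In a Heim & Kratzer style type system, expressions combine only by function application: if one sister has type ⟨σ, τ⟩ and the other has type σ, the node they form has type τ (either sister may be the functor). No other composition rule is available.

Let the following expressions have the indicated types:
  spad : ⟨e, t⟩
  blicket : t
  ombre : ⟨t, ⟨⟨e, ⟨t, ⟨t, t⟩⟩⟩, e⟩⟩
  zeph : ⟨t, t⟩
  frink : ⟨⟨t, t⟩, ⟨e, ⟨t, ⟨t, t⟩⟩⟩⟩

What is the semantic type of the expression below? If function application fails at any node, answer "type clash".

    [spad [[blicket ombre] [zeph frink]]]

[blicket ombre]: ombre is ⟨t, ⟨⟨e, ⟨t, ⟨t, t⟩⟩⟩, e⟩⟩, blicket is t; result ⟨⟨e, ⟨t, ⟨t, t⟩⟩⟩, e⟩.
[zeph frink]: frink is ⟨⟨t, t⟩, ⟨e, ⟨t, ⟨t, t⟩⟩⟩⟩, zeph is ⟨t, t⟩; result ⟨e, ⟨t, ⟨t, t⟩⟩⟩.
[[blicket ombre] [zeph frink]]: [blicket ombre] is ⟨⟨e, ⟨t, ⟨t, t⟩⟩⟩, e⟩, [zeph frink] is ⟨e, ⟨t, ⟨t, t⟩⟩⟩; result e.
[spad [[blicket ombre] [zeph frink]]]: spad is ⟨e, t⟩, [[blicket ombre] [zeph frink]] is e; result t.

t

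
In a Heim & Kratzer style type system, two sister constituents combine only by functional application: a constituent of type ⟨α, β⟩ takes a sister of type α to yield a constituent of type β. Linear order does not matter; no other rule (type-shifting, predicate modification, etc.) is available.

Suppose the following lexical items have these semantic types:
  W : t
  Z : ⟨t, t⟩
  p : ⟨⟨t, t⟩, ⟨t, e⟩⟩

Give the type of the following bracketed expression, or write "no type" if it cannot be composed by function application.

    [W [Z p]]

[Z p]: p is ⟨⟨t, t⟩, ⟨t, e⟩⟩, Z is ⟨t, t⟩; result ⟨t, e⟩.
[W [Z p]]: [Z p] is ⟨t, e⟩, W is t; result e.

e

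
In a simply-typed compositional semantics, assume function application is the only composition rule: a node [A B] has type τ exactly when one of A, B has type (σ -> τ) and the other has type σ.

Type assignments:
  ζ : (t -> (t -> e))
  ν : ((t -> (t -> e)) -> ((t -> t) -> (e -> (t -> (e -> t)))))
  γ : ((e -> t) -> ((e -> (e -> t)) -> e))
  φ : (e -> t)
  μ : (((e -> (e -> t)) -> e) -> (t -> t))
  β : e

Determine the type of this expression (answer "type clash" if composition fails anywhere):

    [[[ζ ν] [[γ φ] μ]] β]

At [ζ ν], ν : ((t -> (t -> e)) -> ((t -> t) -> (e -> (t -> (e -> t))))) takes ζ : (t -> (t -> e)), giving ((t -> t) -> (e -> (t -> (e -> t)))).
At [γ φ], γ : ((e -> t) -> ((e -> (e -> t)) -> e)) takes φ : (e -> t), giving ((e -> (e -> t)) -> e).
At [[γ φ] μ], μ : (((e -> (e -> t)) -> e) -> (t -> t)) takes [γ φ] : ((e -> (e -> t)) -> e), giving (t -> t).
At [[ζ ν] [[γ φ] μ]], [ζ ν] : ((t -> t) -> (e -> (t -> (e -> t)))) takes [[γ φ] μ] : (t -> t), giving (e -> (t -> (e -> t))).
At [[[ζ ν] [[γ φ] μ]] β], [[ζ ν] [[γ φ] μ]] : (e -> (t -> (e -> t))) takes β : e, giving (t -> (e -> t)).

(t -> (e -> t))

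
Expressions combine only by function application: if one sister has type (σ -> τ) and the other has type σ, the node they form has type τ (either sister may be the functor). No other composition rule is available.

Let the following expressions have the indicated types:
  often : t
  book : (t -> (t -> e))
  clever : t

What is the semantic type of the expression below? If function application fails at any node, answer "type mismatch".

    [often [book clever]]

e

[book clever]: functor book : (t -> (t -> e)), argument clever : t; result (t -> e).
[often [book clever]]: functor [book clever] : (t -> e), argument often : t; result e.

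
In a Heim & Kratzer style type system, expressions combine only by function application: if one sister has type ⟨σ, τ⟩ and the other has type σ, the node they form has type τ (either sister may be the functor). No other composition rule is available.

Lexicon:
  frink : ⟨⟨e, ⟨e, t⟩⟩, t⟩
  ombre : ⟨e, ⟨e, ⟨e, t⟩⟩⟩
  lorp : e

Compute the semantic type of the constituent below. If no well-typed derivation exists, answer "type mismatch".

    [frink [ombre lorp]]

[ombre lorp] — ombre of type ⟨e, ⟨e, ⟨e, t⟩⟩⟩ combines with lorp of type e: type ⟨e, ⟨e, t⟩⟩.
[frink [ombre lorp]] — frink of type ⟨⟨e, ⟨e, t⟩⟩, t⟩ combines with [ombre lorp] of type ⟨e, ⟨e, t⟩⟩: type t.

t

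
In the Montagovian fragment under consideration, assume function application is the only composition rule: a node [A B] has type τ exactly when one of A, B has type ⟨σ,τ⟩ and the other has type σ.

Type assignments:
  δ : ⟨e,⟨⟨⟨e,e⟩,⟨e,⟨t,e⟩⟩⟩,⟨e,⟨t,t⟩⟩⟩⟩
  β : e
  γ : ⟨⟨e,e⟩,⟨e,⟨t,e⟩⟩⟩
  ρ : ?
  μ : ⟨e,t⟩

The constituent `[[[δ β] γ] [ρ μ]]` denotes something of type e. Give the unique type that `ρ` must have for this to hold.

At [[[δ β] γ] [ρ μ]] (required: e): [[δ β] γ] is ⟨e,⟨t,t⟩⟩, which is not a function with range e; hence [ρ μ] is the functor — type ⟨⟨e,⟨t,t⟩⟩,e⟩.
At [ρ μ] (required: ⟨⟨e,⟨t,t⟩⟩,e⟩): μ is ⟨e,t⟩, which is not a function with range ⟨⟨e,⟨t,t⟩⟩,e⟩; hence ρ is the functor — type ⟨⟨e,t⟩,⟨⟨e,⟨t,t⟩⟩,e⟩⟩.

⟨⟨e,t⟩,⟨⟨e,⟨t,t⟩⟩,e⟩⟩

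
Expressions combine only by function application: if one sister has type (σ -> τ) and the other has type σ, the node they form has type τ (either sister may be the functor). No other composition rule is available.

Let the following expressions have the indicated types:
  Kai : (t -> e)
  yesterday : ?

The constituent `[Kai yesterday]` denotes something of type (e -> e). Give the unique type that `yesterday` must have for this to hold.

((t -> e) -> (e -> e))

At [Kai yesterday] (required: (e -> e)): Kai is (t -> e), which is not a function with range (e -> e); hence yesterday is the functor — type ((t -> e) -> (e -> e)).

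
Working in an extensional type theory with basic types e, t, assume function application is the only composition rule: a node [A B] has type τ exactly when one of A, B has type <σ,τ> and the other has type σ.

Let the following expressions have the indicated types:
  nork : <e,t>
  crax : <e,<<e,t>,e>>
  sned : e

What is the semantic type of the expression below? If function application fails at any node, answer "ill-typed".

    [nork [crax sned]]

e

[crax sned]: functor crax : <e,<<e,t>,e>>, argument sned : e; result <<e,t>,e>.
[nork [crax sned]]: functor [crax sned] : <<e,t>,e>, argument nork : <e,t>; result e.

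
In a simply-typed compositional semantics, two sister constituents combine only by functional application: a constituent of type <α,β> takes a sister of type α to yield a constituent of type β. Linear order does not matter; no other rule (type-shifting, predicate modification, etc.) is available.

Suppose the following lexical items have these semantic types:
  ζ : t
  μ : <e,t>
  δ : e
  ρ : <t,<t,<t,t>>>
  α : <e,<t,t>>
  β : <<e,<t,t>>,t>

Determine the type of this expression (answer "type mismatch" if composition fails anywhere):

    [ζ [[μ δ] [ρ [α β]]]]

[μ δ]: <e,t> applied to e yields t.
[α β]: <<e,<t,t>>,t> applied to <e,<t,t>> yields t.
[ρ [α β]]: <t,<t,<t,t>>> applied to t yields <t,<t,t>>.
[[μ δ] [ρ [α β]]]: <t,<t,t>> applied to t yields <t,t>.
[ζ [[μ δ] [ρ [α β]]]]: <t,t> applied to t yields t.

t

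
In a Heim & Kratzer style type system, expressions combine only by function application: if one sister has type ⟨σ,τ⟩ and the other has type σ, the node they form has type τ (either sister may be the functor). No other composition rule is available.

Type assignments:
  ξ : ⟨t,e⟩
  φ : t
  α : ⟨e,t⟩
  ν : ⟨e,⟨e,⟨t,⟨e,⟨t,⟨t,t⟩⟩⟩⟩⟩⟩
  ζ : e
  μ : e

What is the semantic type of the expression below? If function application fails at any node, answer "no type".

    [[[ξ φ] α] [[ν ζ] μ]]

⟨e,⟨t,⟨t,t⟩⟩⟩

[ξ φ]: ⟨t,e⟩ applied to t yields e.
[[ξ φ] α]: ⟨e,t⟩ applied to e yields t.
[ν ζ]: ⟨e,⟨e,⟨t,⟨e,⟨t,⟨t,t⟩⟩⟩⟩⟩⟩ applied to e yields ⟨e,⟨t,⟨e,⟨t,⟨t,t⟩⟩⟩⟩⟩.
[[ν ζ] μ]: ⟨e,⟨t,⟨e,⟨t,⟨t,t⟩⟩⟩⟩⟩ applied to e yields ⟨t,⟨e,⟨t,⟨t,t⟩⟩⟩⟩.
[[[ξ φ] α] [[ν ζ] μ]]: ⟨t,⟨e,⟨t,⟨t,t⟩⟩⟩⟩ applied to t yields ⟨e,⟨t,⟨t,t⟩⟩⟩.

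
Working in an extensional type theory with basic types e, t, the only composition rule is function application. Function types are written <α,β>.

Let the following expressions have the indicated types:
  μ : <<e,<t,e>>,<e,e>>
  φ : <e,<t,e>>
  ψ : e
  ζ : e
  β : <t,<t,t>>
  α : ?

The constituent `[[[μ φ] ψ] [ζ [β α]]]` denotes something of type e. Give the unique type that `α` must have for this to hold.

<<t,<t,t>>,<e,<e,e>>>

At [[[μ φ] ψ] [ζ [β α]]] (required: e): [[μ φ] ψ] is e, which is not a function with range e; hence [ζ [β α]] is the functor — type <e,e>.
At [ζ [β α]] (required: <e,e>): ζ is e, which is not a function with range <e,e>; hence [β α] is the functor — type <e,<e,e>>.
At [β α] (required: <e,<e,e>>): β is <t,<t,t>>, which is not a function with range <e,<e,e>>; hence α is the functor — type <<t,<t,t>>,<e,<e,e>>>.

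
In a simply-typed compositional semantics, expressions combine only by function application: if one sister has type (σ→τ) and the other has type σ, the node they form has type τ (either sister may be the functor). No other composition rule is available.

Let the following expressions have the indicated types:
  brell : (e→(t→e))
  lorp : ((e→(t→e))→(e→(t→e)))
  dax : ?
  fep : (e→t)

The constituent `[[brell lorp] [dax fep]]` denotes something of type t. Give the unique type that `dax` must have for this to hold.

[[brell lorp] [dax fep]] is required to be t. [brell lorp] : (e→(t→e)) cannot yield t as functor, so [dax fep] : ((e→(t→e))→t).
[dax fep] is required to be ((e→(t→e))→t). fep : (e→t) cannot yield ((e→(t→e))→t) as functor, so dax : ((e→t)→((e→(t→e))→t)).

((e→t)→((e→(t→e))→t))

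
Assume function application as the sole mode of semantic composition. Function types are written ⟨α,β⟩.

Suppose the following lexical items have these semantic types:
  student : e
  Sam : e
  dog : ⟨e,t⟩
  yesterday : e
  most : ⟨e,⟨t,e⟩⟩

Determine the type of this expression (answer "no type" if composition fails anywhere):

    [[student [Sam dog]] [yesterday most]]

no type

[Sam dog]: functor dog : ⟨e,t⟩, argument Sam : e; result t.
[student [Sam dog]]: e with t — neither is a function whose domain matches the other; composition fails here.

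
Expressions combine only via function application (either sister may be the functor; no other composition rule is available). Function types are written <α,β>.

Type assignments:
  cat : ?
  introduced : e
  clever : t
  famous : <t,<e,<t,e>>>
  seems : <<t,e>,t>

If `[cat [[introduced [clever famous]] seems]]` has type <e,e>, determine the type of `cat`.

For [cat [[introduced [clever famous]] seems]] to have type <e,e> with [[introduced [clever famous]] seems] of type t, cat must be the function: cat : <t,<e,e>>.

<t,<e,e>>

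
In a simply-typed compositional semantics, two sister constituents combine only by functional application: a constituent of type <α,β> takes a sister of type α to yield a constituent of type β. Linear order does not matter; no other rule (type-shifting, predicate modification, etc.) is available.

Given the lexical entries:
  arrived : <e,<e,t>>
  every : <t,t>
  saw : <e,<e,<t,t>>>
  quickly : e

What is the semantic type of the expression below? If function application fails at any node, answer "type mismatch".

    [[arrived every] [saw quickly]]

At [arrived every]: neither <e,<e,t>> nor <t,t> can take the other as argument; the node is ill-typed.

type mismatch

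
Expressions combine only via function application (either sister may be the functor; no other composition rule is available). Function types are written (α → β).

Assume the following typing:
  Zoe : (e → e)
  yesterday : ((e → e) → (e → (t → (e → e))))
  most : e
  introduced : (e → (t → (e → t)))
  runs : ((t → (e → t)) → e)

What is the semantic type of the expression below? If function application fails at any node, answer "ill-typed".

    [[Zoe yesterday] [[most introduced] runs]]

(t → (e → e))

At [Zoe yesterday], yesterday : ((e → e) → (e → (t → (e → e)))) takes Zoe : (e → e), giving (e → (t → (e → e))).
At [most introduced], introduced : (e → (t → (e → t))) takes most : e, giving (t → (e → t)).
At [[most introduced] runs], runs : ((t → (e → t)) → e) takes [most introduced] : (t → (e → t)), giving e.
At [[Zoe yesterday] [[most introduced] runs]], [Zoe yesterday] : (e → (t → (e → e))) takes [[most introduced] runs] : e, giving (t → (e → e)).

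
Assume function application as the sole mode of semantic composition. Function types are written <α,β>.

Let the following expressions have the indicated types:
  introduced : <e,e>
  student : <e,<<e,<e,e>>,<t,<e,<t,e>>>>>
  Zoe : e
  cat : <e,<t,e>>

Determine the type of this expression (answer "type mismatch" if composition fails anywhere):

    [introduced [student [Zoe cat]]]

[Zoe cat] — cat of type <e,<t,e>> combines with Zoe of type e: type <t,e>.
[student [Zoe cat]]: <e,<<e,<e,e>>,<t,<e,<t,e>>>>> with <t,e> — neither is a function whose domain matches the other; composition fails here.

type mismatch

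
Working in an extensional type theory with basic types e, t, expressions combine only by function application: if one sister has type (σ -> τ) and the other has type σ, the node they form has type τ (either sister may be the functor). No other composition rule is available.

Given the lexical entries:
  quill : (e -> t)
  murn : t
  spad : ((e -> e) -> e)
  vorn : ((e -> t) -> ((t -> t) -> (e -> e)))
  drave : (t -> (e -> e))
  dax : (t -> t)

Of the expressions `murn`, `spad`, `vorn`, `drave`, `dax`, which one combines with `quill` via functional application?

murn : t — no; quill wants e, and murn wants nothing (atomic).
spad : ((e -> e) -> e) — no; quill wants e, and spad wants (e -> e).
vorn — combines: vorn : ((e -> t) -> ((t -> t) -> (e -> e))) takes quill : (e -> t) as argument, giving ((t -> t) -> (e -> e)).
drave : (t -> (e -> e)) — no; quill wants e, and drave wants t.
dax : (t -> t) — no; quill wants e, and dax wants t.

vorn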